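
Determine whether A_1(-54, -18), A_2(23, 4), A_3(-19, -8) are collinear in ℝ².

A_1A_2 = (77, 22), A_1A_3 = (35, 10).
Checking proportionality: A_1A_3 = 5/11·A_1A_2, so the vectors are parallel and the points are collinear.

Yes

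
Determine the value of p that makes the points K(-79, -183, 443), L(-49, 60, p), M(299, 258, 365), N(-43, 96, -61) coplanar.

Coplanarity ⇔ det[KL; KM; KN] = 0.
Expanding, this is linear in p: (89586)p + (-89586) = 0.
So p = 1.

1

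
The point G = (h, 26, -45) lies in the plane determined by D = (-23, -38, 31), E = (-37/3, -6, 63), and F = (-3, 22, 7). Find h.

The plane through D, E, F has equation −2688x + 896y = 27776.
Substituting G: (-2688)h + (23296) = 27776, so h = -5/3.

-5/3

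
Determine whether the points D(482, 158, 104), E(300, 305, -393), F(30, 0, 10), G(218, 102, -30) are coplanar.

With D as base: DE = (-182, 147, -497), DF = (-452, -158, -94), DG = (-264, -56, -134).
DF × DG = (15908, -35752, -16400).
DE · (DF × DG) = 0.
The scalar triple product vanishes, so the four points are coplanar.

Yes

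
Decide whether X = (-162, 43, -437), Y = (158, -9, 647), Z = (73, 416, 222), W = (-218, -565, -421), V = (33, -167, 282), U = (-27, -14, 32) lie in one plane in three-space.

The plane through X, Y, Z has normal n = XY × XZ = (-438600, 43860, 131580) and equation n·P = 15438720.
Checking the remaining points: n·W = 15438720, n·V = 15307140, n·U = 15438720.
Since n·V = 15307140 ≠ 15438720, V is off the plane and the points are not all coplanar.

No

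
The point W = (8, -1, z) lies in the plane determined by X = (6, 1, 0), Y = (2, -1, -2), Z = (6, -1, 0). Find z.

The plane through X, Y, Z has equation −4x + 8z = -24.
Substituting W: (8)z + (-32) = -24, so z = 1.

1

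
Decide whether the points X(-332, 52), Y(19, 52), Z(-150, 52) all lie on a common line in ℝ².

Yes

XY = (351, 0), XZ = (182, 0).
det[XY; XZ] = (351)(0) − (0)(182) = 0.
The determinant is zero, so the points are collinear.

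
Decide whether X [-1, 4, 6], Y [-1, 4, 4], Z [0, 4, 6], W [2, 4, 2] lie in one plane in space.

The four points are coplanar iff the 3×3 determinant with rows XY, XZ, XW is zero.
Rows: (0, 0, -2), (1, 0, 0), (3, 0, -4).
Expanding along the first row: (0)(0) − (0)(-4) + (-2)(0) = 0.
Zero determinant ⇒ coplanar.

Yes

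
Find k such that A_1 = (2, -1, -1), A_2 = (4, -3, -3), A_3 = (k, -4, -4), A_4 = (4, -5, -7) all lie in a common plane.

The points are coplanar iff A_1A_2 · (A_1A_3 × A_1A_4) = 0.
Expanding, this is linear in k: (-4)k + (20) = 0.
So k = 5.

5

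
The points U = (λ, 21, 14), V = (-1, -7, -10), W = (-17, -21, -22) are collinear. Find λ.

Collinearity requires UV × UW = 0; each component is linear in λ.
The y-component gives (-12)λ + (372) = 0, so λ = 31.
The remaining components then also vanish.

31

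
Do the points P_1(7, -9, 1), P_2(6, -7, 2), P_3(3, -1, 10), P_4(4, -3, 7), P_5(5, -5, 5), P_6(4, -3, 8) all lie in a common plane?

The plane through P_1, P_2, P_3 has normal n = P_1P_2 × P_1P_3 = (10, 5, 0) and equation n·P = 25.
Checking the remaining points: n·P_4 = 25, n·P_5 = 25, n·P_6 = 25.
All equal 25, so all 6 points lie in one plane.

Yes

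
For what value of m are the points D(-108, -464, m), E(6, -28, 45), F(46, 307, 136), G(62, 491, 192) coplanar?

Coplanarity ⇔ det[DE; DF; DG] = 0.
Expanding, this is linear in m: (-2000)m + (-22000) = 0.
So m = -11.

-11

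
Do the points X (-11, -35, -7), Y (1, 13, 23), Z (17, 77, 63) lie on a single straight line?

XY = (12, 48, 30), XZ = (28, 112, 70).
Each component of XZ is 7/3 times the corresponding component of XY, so XZ = 7/3·XY and the points are collinear.

Yes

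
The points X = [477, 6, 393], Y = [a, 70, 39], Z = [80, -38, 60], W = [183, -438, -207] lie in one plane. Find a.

The points are coplanar iff XY · (XZ × XW) = 0.
Expanding, this is linear in a: (-121452)a + (-8865996) = 0.
So a = -73.

-73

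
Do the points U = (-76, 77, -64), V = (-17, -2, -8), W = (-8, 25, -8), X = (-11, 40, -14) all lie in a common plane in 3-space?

A normal to the plane through U, V, W is n = UV × UW = (-1512, 504, 2304).
The plane has equation n·P = 6264. For X: n·X = 4536.
4536 ≠ 6264, so X is off the plane.

No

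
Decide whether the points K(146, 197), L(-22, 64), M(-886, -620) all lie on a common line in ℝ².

KL = (-168, -133), KM = (-1032, -817).
det[KL; KM] = (-168)(-817) − (-133)(-1032) = 0.
The determinant is zero, so the points are collinear.

Yes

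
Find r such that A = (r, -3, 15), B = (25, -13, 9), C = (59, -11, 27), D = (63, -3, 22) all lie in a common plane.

51

The points are coplanar iff AB · (AC × AD) = 0.
Expanding, this is linear in r: (154)r + (-7854) = 0.
So r = 51.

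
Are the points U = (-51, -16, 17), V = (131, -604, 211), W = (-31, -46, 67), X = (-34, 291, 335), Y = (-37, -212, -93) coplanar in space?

Yes

The plane through U, V, W has normal n = UV × UW = (-23580, -5220, 6300) and equation n·P = 1393200.
Checking the remaining points: n·X = 1393200, n·Y = 1393200.
All equal 1393200, so all 5 points lie in one plane.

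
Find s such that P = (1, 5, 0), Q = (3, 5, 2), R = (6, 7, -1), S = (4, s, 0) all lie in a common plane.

6

Coplanarity ⇔ det[PQ; PR; PS] = 0.
Expanding, this is linear in s: (12)s + (-72) = 0.
So s = 6.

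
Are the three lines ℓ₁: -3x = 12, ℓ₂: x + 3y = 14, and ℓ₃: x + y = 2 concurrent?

Yes

The three lines meet at one point iff the augmented coefficient matrix [aᵢ bᵢ cᵢ] has rank < 3, i.e. its determinant vanishes.
Here the determinant is 0.
It vanishes, so the lines are concurrent at (-4, 6).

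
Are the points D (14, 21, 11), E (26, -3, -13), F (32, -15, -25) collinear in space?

Yes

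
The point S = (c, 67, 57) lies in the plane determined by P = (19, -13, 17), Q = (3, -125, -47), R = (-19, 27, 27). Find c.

11

The plane through P, Q, R has equation 1440x + 2592y − 4896z = -89568.
Substituting S: (1440)c + (-105408) = -89568, so c = 11.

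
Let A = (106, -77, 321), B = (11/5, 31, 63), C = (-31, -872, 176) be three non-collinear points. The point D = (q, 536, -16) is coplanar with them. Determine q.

Coplanarity requires AB · (AC × AD) = 0.
AB = (-519/5, 108, -258), AC = (-137, -795, -145); the triple product is linear in q with coefficient -220770 and constant term 3046626.
Setting it to zero: q = 69/5.

69/5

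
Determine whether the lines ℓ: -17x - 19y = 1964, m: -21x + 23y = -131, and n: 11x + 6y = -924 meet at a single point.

The three lines meet at one point iff the augmented coefficient matrix [aᵢ bᵢ cᵢ] has rank < 3, i.e. its determinant vanishes.
Here the determinant is -379.
Nonzero, so no common point exists.

No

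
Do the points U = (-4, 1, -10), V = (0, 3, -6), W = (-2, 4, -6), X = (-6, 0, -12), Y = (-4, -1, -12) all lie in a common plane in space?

The plane through U, V, W has normal n = UV × UW = (-4, -8, 8) and equation n·P = -72.
Checking the remaining points: n·X = -72, n·Y = -72.
All equal -72, so all 5 points lie in one plane.

Yes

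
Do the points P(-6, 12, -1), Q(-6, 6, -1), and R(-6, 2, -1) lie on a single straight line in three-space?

PQ = (0, -6, 0), PR = (0, -10, 0).
Each component of PR is 5/3 times the corresponding component of PQ, so PR = 5/3·PQ and the points are collinear.

Yes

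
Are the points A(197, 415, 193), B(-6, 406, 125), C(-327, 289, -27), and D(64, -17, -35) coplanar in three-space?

No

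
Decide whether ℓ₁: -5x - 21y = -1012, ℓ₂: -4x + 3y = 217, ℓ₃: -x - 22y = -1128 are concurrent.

No

Intersecting ℓ₁ and ℓ₂: solving the 2×2 system gives (x, y) = (-169/11, 1711/33).
Substitute into ℓ₃: (-1)(-169/11) + (-22)(1711/33) = -37135/33.
But ℓ₃ requires -1128 ≠ -37135/33, so the three lines have no common point.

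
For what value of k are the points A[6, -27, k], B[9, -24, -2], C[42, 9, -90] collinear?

6

Collinearity requires AB × AC = 0; each component is linear in k.
The x-component gives (33)k + (-198) = 0, so k = 6.
The remaining components then also vanish.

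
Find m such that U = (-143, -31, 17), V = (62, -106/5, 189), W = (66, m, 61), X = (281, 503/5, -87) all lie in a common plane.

Normal to plane UVX: n = (-118272/5, 94248, 114114/5); plane equation n·P = 4244394/5.
Requiring n·W = 4244394/5: (94248)m + (-844998/5) = 4244394/5.
So m = 54/5.

54/5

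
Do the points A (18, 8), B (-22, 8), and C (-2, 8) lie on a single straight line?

AB = (-40, 0), AC = (-20, 0).
det[AB; AC] = (-40)(0) − (0)(-20) = 0.
The determinant is zero, so the points are collinear.

Yes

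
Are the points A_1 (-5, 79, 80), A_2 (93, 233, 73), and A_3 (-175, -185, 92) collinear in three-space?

No

A_1A_2 = (98, 154, -7), A_1A_3 = (-170, -264, 12).
A_1A_2 × A_1A_3 = (0, 14, 308).
The cross product is nonzero, so the points do not lie on one line.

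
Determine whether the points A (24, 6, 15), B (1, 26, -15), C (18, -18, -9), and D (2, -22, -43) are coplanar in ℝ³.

A normal to the plane through A, B, C is n = AB × AC = (-1200, -372, 672).
The plane has equation n·P = -20952. For D: n·D = -23112.
-23112 ≠ -20952, so D is off the plane.

No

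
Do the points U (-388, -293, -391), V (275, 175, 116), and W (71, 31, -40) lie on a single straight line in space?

UV = (663, 468, 507), UW = (459, 324, 351).
Each component of UW is 9/13 times the corresponding component of UV, so UW = 9/13·UV and the points are collinear.

Yes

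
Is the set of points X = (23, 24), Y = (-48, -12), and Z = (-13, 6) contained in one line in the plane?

No

XY = (-71, -36), XZ = (-36, -18).
If collinear, XZ would be a scalar multiple of XY. But (-71)·(-18) ≠ (-36)·(-36) (difference -18), so they are not parallel; the points are not collinear.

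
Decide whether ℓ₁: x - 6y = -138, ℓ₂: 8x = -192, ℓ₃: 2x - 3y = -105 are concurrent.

Intersecting ℓ₁ and ℓ₂: solving the 2×2 system gives (x, y) = (-24, 19).
Substitute into ℓ₃: (2)(-24) + (-3)(19) = -105.
This equals -105, so (-24, 19) lies on all three lines and they are concurrent.

Yes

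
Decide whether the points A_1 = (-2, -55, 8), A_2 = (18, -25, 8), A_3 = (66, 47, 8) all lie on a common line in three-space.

Yes

A_1A_2 = (20, 30, 0), A_1A_3 = (68, 102, 0).
A_1A_2 × A_1A_3 = (0, 0, 0).
The cross product vanishes, so the three points are collinear.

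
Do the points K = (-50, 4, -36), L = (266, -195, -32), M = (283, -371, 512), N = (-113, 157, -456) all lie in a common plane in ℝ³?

No

With K as base: KL = (316, -199, 4), KM = (333, -375, 548), KN = (-63, 153, -420).
KM × KN = (73656, 105336, 27324).
KL · (KM × KN) = 2422728.
Since 2422728 ≠ 0, the four points are not coplanar.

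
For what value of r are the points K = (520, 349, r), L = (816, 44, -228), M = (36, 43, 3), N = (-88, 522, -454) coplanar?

-455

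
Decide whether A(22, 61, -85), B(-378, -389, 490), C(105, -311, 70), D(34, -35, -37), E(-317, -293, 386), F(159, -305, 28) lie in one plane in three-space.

No

The plane through A, B, C has normal n = AB × AC = (144150, 109725, 186150) and equation n·P = -5958225.
Checking the remaining points: n·D = -5826825, n·E = -5991075, n·F = -5334075.
Since n·D = -5826825 ≠ -5958225, D is off the plane and the points are not all coplanar.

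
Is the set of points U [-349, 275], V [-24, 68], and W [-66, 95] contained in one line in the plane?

No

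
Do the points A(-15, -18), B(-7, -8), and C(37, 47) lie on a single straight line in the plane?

Yes

AB = (8, 10), AC = (52, 65).
Twice the signed area of △ABC is (8)(65) − (10)(52) = 0.
The triangle is degenerate (zero area), so the points are collinear.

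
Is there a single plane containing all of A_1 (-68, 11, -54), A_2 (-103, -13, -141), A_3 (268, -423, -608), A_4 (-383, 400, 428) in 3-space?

The four points are coplanar iff the 3×3 determinant with rows A_1A_2, A_1A_3, A_1A_4 is zero.
Rows: (-35, -24, -87), (336, -434, -554), (-315, 389, 482).
Expanding along the first row: (-35)(6318) − (-24)(-12558) + (-87)(-6006) = 0.
Zero determinant ⇒ coplanar.

Yes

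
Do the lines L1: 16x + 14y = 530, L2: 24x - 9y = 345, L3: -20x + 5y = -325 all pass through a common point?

The three lines meet at one point iff the augmented coefficient matrix [aᵢ bᵢ cᵢ] has rank < 3, i.e. its determinant vanishes.
Here the determinant is 0.
It vanishes, so the lines are concurrent at (20, 15).

Yes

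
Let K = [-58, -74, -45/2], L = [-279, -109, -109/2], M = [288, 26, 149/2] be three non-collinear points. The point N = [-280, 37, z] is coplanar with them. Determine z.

A normal to the plane is n = KL × KM = (-195, 10365, -9990).
N lies in the plane iff n · KN = 0.
This gives (-9990)z + (969030) = 0, so z = 97.

97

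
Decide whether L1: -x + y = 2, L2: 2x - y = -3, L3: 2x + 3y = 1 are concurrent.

Yes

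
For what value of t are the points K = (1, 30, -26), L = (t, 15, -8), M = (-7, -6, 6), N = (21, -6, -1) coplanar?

-21

Normal to plane KMN: n = (252, 840, 1008); plane equation n·P = -756.
Requiring n·L = -756: (252)t + (4536) = -756.
So t = -21.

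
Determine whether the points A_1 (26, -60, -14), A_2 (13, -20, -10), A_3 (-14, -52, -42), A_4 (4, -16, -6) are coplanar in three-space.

A normal to the plane through A_1, A_2, A_3 is n = A_1A_2 × A_1A_3 = (-1152, -524, 1496).
The plane has equation n·P = -19456. For A_4: n·A_4 = -5200.
-5200 ≠ -19456, so A_4 is off the plane.

No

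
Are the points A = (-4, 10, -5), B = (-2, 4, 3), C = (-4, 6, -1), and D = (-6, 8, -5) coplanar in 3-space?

With A as base: AB = (2, -6, 8), AC = (0, -4, 4), AD = (-2, -2, 0).
AC × AD = (8, -8, -8).
AB · (AC × AD) = 0.
The scalar triple product vanishes, so the four points are coplanar.

Yes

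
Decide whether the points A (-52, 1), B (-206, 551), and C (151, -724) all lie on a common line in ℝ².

AB = (-154, 550), AC = (203, -725).
Twice the signed area of △ABC is (-154)(-725) − (550)(203) = 0.
The triangle is degenerate (zero area), so the points are collinear.

Yes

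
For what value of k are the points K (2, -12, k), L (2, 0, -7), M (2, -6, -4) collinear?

Collinearity requires KL × KM = 0; each component is linear in k.
The x-component gives (-6)k + (-6) = 0, so k = -1.
The remaining components then also vanish.

-1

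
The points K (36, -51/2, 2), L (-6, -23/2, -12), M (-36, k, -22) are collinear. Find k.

-3/2

Collinearity requires KL × KM = 0; each component is linear in k.
The x-component gives (14)k + (21) = 0, so k = -3/2.
The remaining components then also vanish.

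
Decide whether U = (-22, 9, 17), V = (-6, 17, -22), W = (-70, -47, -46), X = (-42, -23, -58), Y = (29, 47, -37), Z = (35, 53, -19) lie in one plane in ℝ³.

No

The plane through U, V, W has normal n = UV × UW = (-2688, 2880, -512) and equation n·P = 76352.
Checking the remaining points: n·X = 76352, n·Y = 76352, n·Z = 68288.
Since n·Z = 68288 ≠ 76352, Z is off the plane and the points are not all coplanar.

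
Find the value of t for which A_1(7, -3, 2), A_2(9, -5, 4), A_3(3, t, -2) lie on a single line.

1

Collinearity requires A_1A_2 × A_1A_3 = 0; each component is linear in t.
The x-component gives (-2)t + (2) = 0, so t = 1.
The remaining components then also vanish.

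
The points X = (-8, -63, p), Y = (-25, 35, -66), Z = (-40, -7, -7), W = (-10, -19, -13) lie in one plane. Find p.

Coplanarity ⇔ det[XY; XZ; XW] = 0.
Expanding, this is linear in p: (-1440)p + (53280) = 0.
So p = 37.

37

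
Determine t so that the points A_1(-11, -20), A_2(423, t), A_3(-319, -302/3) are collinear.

Collinearity: (A_2 − A_1) must be parallel to (A_3 − A_1) = (-308, -242/3).
Cross-multiplying the components: (t − (-20))·(-308) = (434)·(-242/3).
Solving gives t = 281/3.

281/3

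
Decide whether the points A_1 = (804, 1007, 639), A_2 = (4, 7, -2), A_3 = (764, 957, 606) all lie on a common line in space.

No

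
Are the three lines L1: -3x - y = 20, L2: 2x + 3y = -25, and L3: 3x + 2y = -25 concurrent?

Yes

The three lines meet at one point iff the augmented coefficient matrix [aᵢ bᵢ cᵢ] has rank < 3, i.e. its determinant vanishes.
Here the determinant is 0.
It vanishes, so the lines are concurrent at (-5, -5).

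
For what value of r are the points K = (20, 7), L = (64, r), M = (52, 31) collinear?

40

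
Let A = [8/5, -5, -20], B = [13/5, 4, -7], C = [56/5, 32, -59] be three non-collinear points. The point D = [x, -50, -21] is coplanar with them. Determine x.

-36/5

A normal to the plane is n = AB × AC = (-832, 819/5, -247/5).
D lies in the plane iff n · AD = 0.
This gives (-832)x + (-29952/5) = 0, so x = -36/5.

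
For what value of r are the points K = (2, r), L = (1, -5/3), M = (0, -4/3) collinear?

-2

The three points are collinear iff det[KL; KM] = 0.
This determinant is linear in r: (-1)r + (-2) = 0, so r = -2.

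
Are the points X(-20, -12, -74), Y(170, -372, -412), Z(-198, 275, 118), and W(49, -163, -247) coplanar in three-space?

Yes

The four points are coplanar iff the 3×3 determinant with rows XY, XZ, XW is zero.
Rows: (190, -360, -338), (-178, 287, 192), (69, -151, -173).
Expanding along the first row: (190)(-20659) − (-360)(17546) + (-338)(7075) = 0.
Zero determinant ⇒ coplanar.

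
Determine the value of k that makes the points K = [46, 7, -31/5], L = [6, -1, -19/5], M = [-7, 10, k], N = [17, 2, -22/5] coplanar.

-2

Normal to plane KLN: n = (-12/5, 12/5, -32); plane equation n·P = 524/5.
Requiring n·M = 524/5: (-32)k + (204/5) = 524/5.
So k = -2.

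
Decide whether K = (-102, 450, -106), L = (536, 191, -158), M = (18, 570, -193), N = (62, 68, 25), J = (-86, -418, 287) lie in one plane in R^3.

Yes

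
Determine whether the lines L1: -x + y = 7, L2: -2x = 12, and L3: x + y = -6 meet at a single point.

Intersecting L1 and L2: solving the 2×2 system gives (x, y) = (-6, 1).
Substitute into L3: (1)(-6) + (1)(1) = -5.
But L3 requires -6 ≠ -5, so the three lines have no common point.

No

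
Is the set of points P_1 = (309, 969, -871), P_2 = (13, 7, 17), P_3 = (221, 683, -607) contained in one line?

Yes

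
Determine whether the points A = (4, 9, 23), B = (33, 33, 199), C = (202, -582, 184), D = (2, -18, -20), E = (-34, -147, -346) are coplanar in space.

The plane through A, B, C has normal n = AB × AC = (107880, 30179, -21891) and equation n·P = 199638.
Checking the remaining points: n·D = 110358, n·E = -529947.
Since n·D = 110358 ≠ 199638, D is off the plane and the points are not all coplanar.

No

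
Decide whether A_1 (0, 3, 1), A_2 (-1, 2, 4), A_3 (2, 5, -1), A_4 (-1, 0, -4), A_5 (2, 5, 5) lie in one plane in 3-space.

No

The plane through A_1, A_2, A_3 has normal n = A_1A_2 × A_1A_3 = (-4, 4, 0) and equation n·P = 12.
Checking the remaining points: n·A_4 = 4, n·A_5 = 12.
Since n·A_4 = 4 ≠ 12, A_4 is off the plane and the points are not all coplanar.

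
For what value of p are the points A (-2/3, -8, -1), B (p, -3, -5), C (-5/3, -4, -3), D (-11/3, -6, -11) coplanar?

-7/3

Coplanarity ⇔ det[AB; AC; AD] = 0.
Expanding, this is linear in p: (-36)p + (-84) = 0.
So p = -7/3.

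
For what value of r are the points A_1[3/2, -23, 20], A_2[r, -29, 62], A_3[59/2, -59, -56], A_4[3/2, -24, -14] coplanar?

Coplanarity ⇔ det[A_1A_2; A_1A_3; A_1A_4] = 0.
Expanding, this is linear in r: (1148)r + (-8610) = 0.
So r = 15/2.

15/2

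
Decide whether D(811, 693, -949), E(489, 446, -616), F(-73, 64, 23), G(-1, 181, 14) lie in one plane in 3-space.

No

The four points are coplanar iff the 3×3 determinant with rows DE, DF, DG is zero.
Rows: (-322, -247, 333), (-884, -629, 972), (-812, -512, 963).
Expanding along the first row: (-322)(-108063) − (-247)(-62028) + (333)(-58140) = 114750.
Nonzero ⇒ not coplanar.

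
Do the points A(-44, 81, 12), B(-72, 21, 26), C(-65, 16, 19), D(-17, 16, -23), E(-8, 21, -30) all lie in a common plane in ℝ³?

Yes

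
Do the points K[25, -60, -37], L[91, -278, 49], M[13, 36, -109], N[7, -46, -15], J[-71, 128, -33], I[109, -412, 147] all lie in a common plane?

The plane through K, L, M has normal n = KL × KM = (7440, 3720, 3720) and equation n·P = -174840.
Checking the remaining points: n·N = -174840, n·J = -174840, n·I = -174840.
All equal -174840, so all 6 points lie in one plane.

Yes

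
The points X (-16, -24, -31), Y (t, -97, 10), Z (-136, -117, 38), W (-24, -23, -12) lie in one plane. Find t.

-104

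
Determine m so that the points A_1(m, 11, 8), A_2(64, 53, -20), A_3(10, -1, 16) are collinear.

Collinearity requires A_1A_2 × A_1A_3 = 0; each component is linear in m.
The y-component gives (36)m + (-792) = 0, so m = 22.
The remaining components then also vanish.

22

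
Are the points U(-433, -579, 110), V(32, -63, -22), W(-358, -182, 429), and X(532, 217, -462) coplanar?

Yes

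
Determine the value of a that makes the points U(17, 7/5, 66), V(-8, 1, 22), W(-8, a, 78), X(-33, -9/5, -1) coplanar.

Coplanarity ⇔ det[UV; UW; UX] = 0.
Expanding, this is linear in a: (-525)a + (-2835) = 0.
So a = -27/5.

-27/5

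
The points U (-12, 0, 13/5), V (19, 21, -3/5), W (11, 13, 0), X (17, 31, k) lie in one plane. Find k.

3/5

Normal to plane UVW: n = (-13, 7, -80); plane equation n·P = -52.
Requiring n·X = -52: (-80)k + (-4) = -52.
So k = 3/5.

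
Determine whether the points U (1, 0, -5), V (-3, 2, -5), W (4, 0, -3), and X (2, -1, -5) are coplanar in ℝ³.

No

With U as base: UV = (-4, 2, 0), UW = (3, 0, 2), UX = (1, -1, 0).
UW × UX = (2, 2, -3).
UV · (UW × UX) = -4.
Since -4 ≠ 0, the four points are not coplanar.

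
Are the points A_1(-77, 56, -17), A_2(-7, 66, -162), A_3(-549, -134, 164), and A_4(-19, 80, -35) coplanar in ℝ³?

The four points are coplanar iff the 3×3 determinant with rows A_1A_2, A_1A_3, A_1A_4 is zero.
Rows: (70, 10, -145), (-472, -190, 181), (58, 24, -18).
Expanding along the first row: (70)(-924) − (10)(-2002) + (-145)(-308) = 0.
Zero determinant ⇒ coplanar.

Yes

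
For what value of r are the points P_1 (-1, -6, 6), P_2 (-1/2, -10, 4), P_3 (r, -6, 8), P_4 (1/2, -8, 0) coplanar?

The points are coplanar iff P_1P_2 · (P_1P_3 × P_1P_4) = 0.
Expanding, this is linear in r: (-20)r + (-30) = 0.
So r = -3/2.

-3/2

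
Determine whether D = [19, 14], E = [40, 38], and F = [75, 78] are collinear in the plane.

Yes

DE = (21, 24), DF = (56, 64).
det[DE; DF] = (21)(64) − (24)(56) = 0.
The determinant is zero, so the points are collinear.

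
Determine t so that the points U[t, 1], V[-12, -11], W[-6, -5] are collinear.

The three points are collinear iff det[UV; UW] = 0.
This determinant is linear in t: (-6)t + (0) = 0, so t = 0.

0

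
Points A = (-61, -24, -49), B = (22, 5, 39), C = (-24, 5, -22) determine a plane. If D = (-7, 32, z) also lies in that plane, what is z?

A normal to the plane is n = AB × AC = (-1769, 1015, 1334).
D lies in the plane iff n · AD = 0.
This gives (1334)z + (26680) = 0, so z = -20.

-20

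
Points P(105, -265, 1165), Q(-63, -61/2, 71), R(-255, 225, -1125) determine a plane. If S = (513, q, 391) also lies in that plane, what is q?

-89/2

Coplanarity requires PQ · (PR × PS) = 0.
PQ = (-168, 469/2, -1094), PR = (-360, 490, -2290); the triple product is linear in q with coefficient 9120 and constant term 405840.
Setting it to zero: q = -89/2.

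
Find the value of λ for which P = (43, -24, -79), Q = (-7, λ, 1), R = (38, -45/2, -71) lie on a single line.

-9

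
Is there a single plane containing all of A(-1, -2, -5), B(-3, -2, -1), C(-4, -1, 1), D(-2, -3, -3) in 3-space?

Yes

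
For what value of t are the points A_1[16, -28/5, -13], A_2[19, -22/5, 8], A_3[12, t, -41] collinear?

-36/5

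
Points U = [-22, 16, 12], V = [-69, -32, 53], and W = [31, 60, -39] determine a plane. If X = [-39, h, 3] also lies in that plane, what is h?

-52

Coplanarity requires UV · (UW × UX) = 0.
UV = (-47, -48, 41), UW = (53, 44, -51); the triple product is linear in h with coefficient -224 and constant term -11648.
Setting it to zero: h = -52.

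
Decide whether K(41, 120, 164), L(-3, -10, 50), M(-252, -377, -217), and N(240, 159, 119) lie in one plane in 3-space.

A normal to the plane through K, L, M is n = KL × KM = (-7128, 16638, -16222).
The plane has equation n·P = -956096. For N: n·N = -995696.
-995696 ≠ -956096, so N is off the plane.

No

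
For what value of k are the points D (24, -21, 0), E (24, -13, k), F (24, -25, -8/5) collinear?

16/5

Direction DF = (0, -4, -8/5). From the y-coordinate of E, the parameter along the line is τ = (-13 − (-21))/(-4) = -2.
Then k = 0 + (-2)·(-8/5) = 16/5.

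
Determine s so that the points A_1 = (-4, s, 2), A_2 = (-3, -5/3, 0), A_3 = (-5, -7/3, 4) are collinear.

Collinearity requires A_1A_2 × A_1A_3 = 0; each component is linear in s.
The x-component gives (-4)s + (-8) = 0, so s = -2.
The remaining components then also vanish.

-2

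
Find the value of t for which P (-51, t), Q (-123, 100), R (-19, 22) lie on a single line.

Collinearity: (P − Q) must be parallel to (R − Q) = (104, -78).
Cross-multiplying the components: (t − 100)·(104) = (72)·(-78).
Solving gives t = 46.

46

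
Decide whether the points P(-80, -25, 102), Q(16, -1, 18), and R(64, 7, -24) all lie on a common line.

No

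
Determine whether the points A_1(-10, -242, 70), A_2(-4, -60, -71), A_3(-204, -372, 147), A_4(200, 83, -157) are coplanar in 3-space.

No

A normal to the plane through A_1, A_2, A_3 is n = A_1A_2 × A_1A_3 = (-4316, 26892, 34528).
The plane has equation n·P = -4047744. For A_4: n·A_4 = -4052060.
-4052060 ≠ -4047744, so A_4 is off the plane.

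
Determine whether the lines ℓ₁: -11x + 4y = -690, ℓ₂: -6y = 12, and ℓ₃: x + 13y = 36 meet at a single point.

Yes

The three lines meet at one point iff the augmented coefficient matrix [aᵢ bᵢ cᵢ] has rank < 3, i.e. its determinant vanishes.
Here the determinant is 0.
It vanishes, so the lines are concurrent at (62, -2).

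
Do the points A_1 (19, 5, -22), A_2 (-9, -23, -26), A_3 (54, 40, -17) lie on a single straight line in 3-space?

Yes

A_1A_2 = (-28, -28, -4), A_1A_3 = (35, 35, 5).
Each component of A_1A_3 is -5/4 times the corresponding component of A_1A_2, so A_1A_3 = -5/4·A_1A_2 and the points are collinear.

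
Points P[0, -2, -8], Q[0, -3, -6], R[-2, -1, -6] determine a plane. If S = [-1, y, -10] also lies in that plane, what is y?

A normal to the plane is n = PQ × PR = (-4, -4, -2).
S lies in the plane iff n · PS = 0.
This gives (-4)y + (0) = 0, so y = 0.

0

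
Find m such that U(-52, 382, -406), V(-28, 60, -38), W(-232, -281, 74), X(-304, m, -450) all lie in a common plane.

134

Coplanarity ⇔ det[UV; UW; UX] = 0.
Expanding, this is linear in m: (-77760)m + (10419840) = 0.
So m = 134.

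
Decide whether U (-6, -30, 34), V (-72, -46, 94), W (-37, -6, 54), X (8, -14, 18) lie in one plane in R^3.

With U as base: UV = (-66, -16, 60), UW = (-31, 24, 20), UX = (14, 16, -16).
UW × UX = (-704, -216, -832).
UV · (UW × UX) = 0.
The scalar triple product vanishes, so the four points are coplanar.

Yes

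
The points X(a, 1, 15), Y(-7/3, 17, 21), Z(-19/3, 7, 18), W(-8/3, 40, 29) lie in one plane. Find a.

Coplanarity ⇔ det[XY; XZ; XW] = 0.
Expanding, this is linear in a: (11)a + (-55/3) = 0.
So a = 5/3.

5/3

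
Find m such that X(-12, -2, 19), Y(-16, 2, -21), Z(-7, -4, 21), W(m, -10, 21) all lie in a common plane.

9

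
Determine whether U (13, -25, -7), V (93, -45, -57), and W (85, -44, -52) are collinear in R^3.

No

UV = (80, -20, -50), UW = (72, -19, -45).
UV × UW = (-50, 0, -80).
The cross product is nonzero, so the points do not lie on one line.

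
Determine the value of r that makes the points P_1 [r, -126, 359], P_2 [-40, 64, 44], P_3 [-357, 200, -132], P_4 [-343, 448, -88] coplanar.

Coplanarity ⇔ det[P_1P_2; P_1P_3; P_1P_4] = 0.
Expanding, this is linear in r: (-49632)r + (25560480) = 0.
So r = 515.

515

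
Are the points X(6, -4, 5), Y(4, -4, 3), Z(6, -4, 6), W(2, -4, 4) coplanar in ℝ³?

Yes

With X as base: XY = (-2, 0, -2), XZ = (0, 0, 1), XW = (-4, 0, -1).
XZ × XW = (0, -4, 0).
XY · (XZ × XW) = 0.
The scalar triple product vanishes, so the four points are coplanar.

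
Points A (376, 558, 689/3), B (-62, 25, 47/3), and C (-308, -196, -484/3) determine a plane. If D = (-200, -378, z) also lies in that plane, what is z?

A normal to the plane is n = AB × AC = (47047, -24882, -34320).
D lies in the plane iff n · AD = 0.
This gives (-34320)z + (4072640) = 0, so z = 356/3.

356/3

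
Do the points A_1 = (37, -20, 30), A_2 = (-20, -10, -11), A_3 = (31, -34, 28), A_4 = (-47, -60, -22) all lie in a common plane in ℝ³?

The four points are coplanar iff the 3×3 determinant with rows A_1A_2, A_1A_3, A_1A_4 is zero.
Rows: (-57, 10, -41), (-6, -14, -2), (-84, -40, -52).
Expanding along the first row: (-57)(648) − (10)(144) + (-41)(-936) = 0.
Zero determinant ⇒ coplanar.

Yes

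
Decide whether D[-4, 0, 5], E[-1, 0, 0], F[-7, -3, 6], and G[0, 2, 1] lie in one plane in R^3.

A normal to the plane through D, E, F is n = DE × DF = (-15, 12, -9).
The plane has equation n·P = 15. For G: n·G = 15.
Equal, so G lies in the plane and all four are coplanar.

Yes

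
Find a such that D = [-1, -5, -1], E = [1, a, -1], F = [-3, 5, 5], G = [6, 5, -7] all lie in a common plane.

3

Coplanarity ⇔ det[DE; DF; DG] = 0.
Expanding, this is linear in a: (30)a + (-90) = 0.
So a = 3.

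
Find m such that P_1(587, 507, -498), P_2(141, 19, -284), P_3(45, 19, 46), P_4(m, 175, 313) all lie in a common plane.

Coplanarity ⇔ det[P_1P_2; P_1P_3; P_1P_4] = 0.
Expanding, this is linear in m: (-161040)m + (14493600) = 0.
So m = 90.

90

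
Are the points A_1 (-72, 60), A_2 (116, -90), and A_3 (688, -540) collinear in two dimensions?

No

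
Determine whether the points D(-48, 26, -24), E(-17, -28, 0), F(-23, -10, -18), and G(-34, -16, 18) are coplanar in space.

Yes

A normal to the plane through D, E, F is n = DE × DF = (540, 414, 234).
The plane has equation n·P = -20772. For G: n·G = -20772.
Equal, so G lies in the plane and all four are coplanar.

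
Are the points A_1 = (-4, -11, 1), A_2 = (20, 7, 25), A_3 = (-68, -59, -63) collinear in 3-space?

A_1A_2 = (24, 18, 24), A_1A_3 = (-64, -48, -64).
Each component of A_1A_3 is -8/3 times the corresponding component of A_1A_2, so A_1A_3 = -8/3·A_1A_2 and the points are collinear.

Yes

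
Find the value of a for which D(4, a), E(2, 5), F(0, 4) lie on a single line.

The three points are collinear iff det[DE; DF] = 0.
This determinant is linear in a: (-2)a + (12) = 0, so a = 6.

6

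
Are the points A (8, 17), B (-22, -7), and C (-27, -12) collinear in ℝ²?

AB = (-30, -24), AC = (-35, -29).
Twice the signed area of △ABC is (-30)(-29) − (-24)(-35) = 30.
The area is nonzero, so the three points are not collinear.

No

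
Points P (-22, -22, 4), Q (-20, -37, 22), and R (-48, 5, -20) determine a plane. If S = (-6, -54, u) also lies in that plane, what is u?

38

The plane through P, Q, R has equation −126x − 420y − 336z = 10668.
Substituting S: (-336)u + (23436) = 10668, so u = 38.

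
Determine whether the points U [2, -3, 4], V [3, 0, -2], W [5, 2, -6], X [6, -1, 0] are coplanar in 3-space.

A normal to the plane through U, V, W is n = UV × UW = (0, -8, -4).
The plane has equation n·P = 8. For X: n·X = 8.
Equal, so X lies in the plane and all four are coplanar.

Yes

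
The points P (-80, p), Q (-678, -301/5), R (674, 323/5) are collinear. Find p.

-5

Collinearity: (P − Q) must be parallel to (R − Q) = (1352, 624/5).
Cross-multiplying the components: (p − (-301/5))·(1352) = (598)·(624/5).
Solving gives p = -5.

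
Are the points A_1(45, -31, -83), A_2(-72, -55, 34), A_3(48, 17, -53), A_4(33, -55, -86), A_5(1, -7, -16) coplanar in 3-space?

Yes

The plane through A_1, A_2, A_3 has normal n = A_1A_2 × A_1A_3 = (-6336, 3861, -5544) and equation n·P = 55341.
Checking the remaining points: n·A_4 = 55341, n·A_5 = 55341.
All equal 55341, so all 5 points lie in one plane.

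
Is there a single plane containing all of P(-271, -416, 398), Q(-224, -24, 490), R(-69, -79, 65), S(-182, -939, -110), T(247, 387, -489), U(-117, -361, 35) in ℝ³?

The plane through P, Q, R has normal n = PQ × PR = (-161540, 34235, -63345) and equation n·X = 4324270.
Checking the remaining points: n·S = 4221565, n·T = 4324270, n·U = 4324270.
Since n·S = 4221565 ≠ 4324270, S is off the plane and the points are not all coplanar.

No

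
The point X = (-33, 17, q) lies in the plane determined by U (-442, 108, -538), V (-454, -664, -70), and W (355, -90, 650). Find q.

The plane through U, V, W has equation −824472x + 387252y + 617660z = 73938760.
Substituting X: (617660)q + (33790860) = 73938760, so q = 65.

65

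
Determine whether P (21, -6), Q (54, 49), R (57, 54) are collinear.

PQ = (33, 55), PR = (36, 60).
det[PQ; PR] = (33)(60) − (55)(36) = 0.
The determinant is zero, so the points are collinear.

Yes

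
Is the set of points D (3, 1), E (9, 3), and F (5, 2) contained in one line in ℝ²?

DE = (6, 2), DF = (2, 1).
det[DE; DF] = (6)(1) − (2)(2) = 2.
The determinant is nonzero, so they are not collinear.

No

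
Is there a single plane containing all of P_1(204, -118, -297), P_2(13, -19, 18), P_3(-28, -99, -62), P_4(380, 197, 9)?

No

A normal to the plane through P_1, P_2, P_3 is n = P_1P_2 × P_1P_3 = (17280, -28195, 19339).
The plane has equation n·P = 1108447. For P_4: n·P_4 = 1186036.
1186036 ≠ 1108447, so P_4 is off the plane.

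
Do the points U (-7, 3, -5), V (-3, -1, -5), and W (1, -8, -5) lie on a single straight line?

UV = (4, -4, 0), UW = (8, -11, 0).
Comparing components 1 and 2: (4)(-11) − (-4)(8) = -12 ≠ 0, so UV and UW are not parallel and the points are not collinear.

No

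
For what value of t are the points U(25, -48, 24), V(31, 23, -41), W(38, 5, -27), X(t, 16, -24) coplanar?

Coplanarity ⇔ det[UV; UW; UX] = 0.
Expanding, this is linear in t: (-176)t + (-1056) = 0.
So t = -6.

-6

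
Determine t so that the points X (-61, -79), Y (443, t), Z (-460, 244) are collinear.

-487

The three points are collinear iff det[XY; XZ] = 0.
This determinant is linear in t: (399)t + (194313) = 0, so t = -487.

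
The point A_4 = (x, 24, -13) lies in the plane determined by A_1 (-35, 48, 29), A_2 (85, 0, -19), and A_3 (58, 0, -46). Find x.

7

A normal to the plane is n = A_1A_2 × A_1A_3 = (1296, 4536, -1296).
A_4 lies in the plane iff n · A_1A_4 = 0.
This gives (1296)x + (-9072) = 0, so x = 7.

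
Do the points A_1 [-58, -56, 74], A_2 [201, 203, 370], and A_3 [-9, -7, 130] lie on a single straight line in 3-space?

A_1A_2 = (259, 259, 296), A_1A_3 = (49, 49, 56).
Each component of A_1A_3 is 7/37 times the corresponding component of A_1A_2, so A_1A_3 = 7/37·A_1A_2 and the points are collinear.

Yes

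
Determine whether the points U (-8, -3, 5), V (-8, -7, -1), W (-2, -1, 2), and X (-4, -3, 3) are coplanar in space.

No

A normal to the plane through U, V, W is n = UV × UW = (24, -36, 24).
The plane has equation n·P = 36. For X: n·X = 84.
84 ≠ 36, so X is off the plane.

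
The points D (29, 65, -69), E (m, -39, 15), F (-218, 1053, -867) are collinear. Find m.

Direction DF = (-247, 988, -798). From the y-coordinate of E, the parameter along the line is τ = (-39 − 65)/988 = -2/19.
Then m = 29 + (-2/19)·(-247) = 55.

55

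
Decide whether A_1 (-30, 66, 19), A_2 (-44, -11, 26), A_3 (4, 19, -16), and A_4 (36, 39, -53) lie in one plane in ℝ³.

The four points are coplanar iff the 3×3 determinant with rows A_1A_2, A_1A_3, A_1A_4 is zero.
Rows: (-14, -77, 7), (34, -47, -35), (66, -27, -72).
Expanding along the first row: (-14)(2439) − (-77)(-138) + (7)(2184) = -29484.
Nonzero ⇒ not coplanar.

No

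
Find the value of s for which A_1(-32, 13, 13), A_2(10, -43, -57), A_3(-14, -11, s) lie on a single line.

Direction A_1A_2 = (42, -56, -70). From the x-coordinate of A_3, the parameter along the line is τ = (-14 − (-32))/42 = 3/7.
Then s = 13 + 3/7·(-70) = -17.

-17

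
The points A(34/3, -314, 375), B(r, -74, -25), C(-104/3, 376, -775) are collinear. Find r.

-14/3

Collinearity requires AB × AC = 0; each component is linear in r.
The y-component gives (1150)r + (16100/3) = 0, so r = -14/3.
The remaining components then also vanish.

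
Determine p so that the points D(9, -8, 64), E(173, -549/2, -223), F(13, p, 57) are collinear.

Collinearity requires DE × DF = 0; each component is linear in p.
The x-component gives (287)p + (8323/2) = 0, so p = -29/2.
The remaining components then also vanish.

-29/2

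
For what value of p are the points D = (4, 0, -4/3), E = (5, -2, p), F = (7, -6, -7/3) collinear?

Collinearity requires DE × DF = 0; each component is linear in p.
The x-component gives (6)p + (10) = 0, so p = -5/3.
The remaining components then also vanish.

-5/3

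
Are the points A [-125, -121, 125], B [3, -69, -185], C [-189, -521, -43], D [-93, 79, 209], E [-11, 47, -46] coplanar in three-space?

The plane through A, B, C has normal n = AB × AC = (-132736, 41344, -47872) and equation n·P = 5605376.
Checking the remaining points: n·D = 5605376, n·E = 5605376.
All equal 5605376, so all 5 points lie in one plane.

Yes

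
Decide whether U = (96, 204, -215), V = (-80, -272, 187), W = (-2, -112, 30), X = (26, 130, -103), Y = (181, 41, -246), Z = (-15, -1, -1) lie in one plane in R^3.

The plane through U, V, W has normal n = UV × UW = (10412, 3724, 8968) and equation n·P = -168872.
Checking the remaining points: n·X = -168872, n·Y = -168872, n·Z = -168872.
All equal -168872, so all 6 points lie in one plane.

Yes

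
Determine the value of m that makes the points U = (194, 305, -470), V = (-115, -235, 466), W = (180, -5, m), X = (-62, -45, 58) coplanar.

298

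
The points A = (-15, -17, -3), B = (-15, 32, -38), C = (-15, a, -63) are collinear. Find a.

Direction AB = (0, 49, -35). From the z-coordinate of C, the parameter along the line is τ = (-63 − (-3))/(-35) = 12/7.
Then a = (-17) + 12/7·(49) = 67.

67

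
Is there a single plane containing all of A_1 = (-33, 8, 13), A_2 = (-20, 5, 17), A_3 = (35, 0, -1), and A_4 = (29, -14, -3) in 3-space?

No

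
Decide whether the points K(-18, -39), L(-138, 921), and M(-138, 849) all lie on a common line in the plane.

KL = (-120, 960), KM = (-120, 888).
If collinear, KM would be a scalar multiple of KL. But (-120)·(888) ≠ (960)·(-120) (difference 8640), so they are not parallel; the points are not collinear.

No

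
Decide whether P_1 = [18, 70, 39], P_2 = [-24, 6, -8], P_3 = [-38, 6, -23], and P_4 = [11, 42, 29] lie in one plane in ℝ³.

No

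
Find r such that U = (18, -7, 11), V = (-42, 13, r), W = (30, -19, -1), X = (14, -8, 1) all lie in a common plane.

Normal to plane UWX: n = (108, 168, -60); plane equation n·P = 108.
Requiring n·V = 108: (-60)r + (-2352) = 108.
So r = -41.

-41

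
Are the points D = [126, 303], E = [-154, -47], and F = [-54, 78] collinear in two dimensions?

DE = (-280, -350), DF = (-180, -225).
det[DE; DF] = (-280)(-225) − (-350)(-180) = 0.
The determinant is zero, so the points are collinear.

Yes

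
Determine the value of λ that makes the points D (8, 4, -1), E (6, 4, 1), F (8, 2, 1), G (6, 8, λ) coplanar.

-3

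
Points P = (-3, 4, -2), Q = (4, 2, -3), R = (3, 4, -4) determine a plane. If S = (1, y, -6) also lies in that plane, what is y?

8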